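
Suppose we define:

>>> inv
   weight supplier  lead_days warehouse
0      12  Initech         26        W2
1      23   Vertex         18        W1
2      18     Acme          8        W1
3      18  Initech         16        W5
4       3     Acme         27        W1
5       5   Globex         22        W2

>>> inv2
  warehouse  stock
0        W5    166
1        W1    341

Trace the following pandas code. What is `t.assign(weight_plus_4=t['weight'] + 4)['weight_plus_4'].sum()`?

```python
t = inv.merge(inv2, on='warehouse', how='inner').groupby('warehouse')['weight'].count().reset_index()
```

merge on 'warehouse' (how='inner') → 4 rows:
   weight supplier  lead_days warehouse  stock
0      23   Vertex         18        W1    341
1      18     Acme          8        W1    341
2      18  Initech         16        W5    166
3       3     Acme         27        W1    341
group by warehouse, count of weight:
warehouse
W1    3
W5    1
Name: weight, dtype: int64
reset_index():
  warehouse  weight
0        W1       3
1        W5       1
add column weight_plus_4 = t['weight'] + 4:
  warehouse  weight  weight_plus_4
0        W1       3              7
1        W5       1              5

12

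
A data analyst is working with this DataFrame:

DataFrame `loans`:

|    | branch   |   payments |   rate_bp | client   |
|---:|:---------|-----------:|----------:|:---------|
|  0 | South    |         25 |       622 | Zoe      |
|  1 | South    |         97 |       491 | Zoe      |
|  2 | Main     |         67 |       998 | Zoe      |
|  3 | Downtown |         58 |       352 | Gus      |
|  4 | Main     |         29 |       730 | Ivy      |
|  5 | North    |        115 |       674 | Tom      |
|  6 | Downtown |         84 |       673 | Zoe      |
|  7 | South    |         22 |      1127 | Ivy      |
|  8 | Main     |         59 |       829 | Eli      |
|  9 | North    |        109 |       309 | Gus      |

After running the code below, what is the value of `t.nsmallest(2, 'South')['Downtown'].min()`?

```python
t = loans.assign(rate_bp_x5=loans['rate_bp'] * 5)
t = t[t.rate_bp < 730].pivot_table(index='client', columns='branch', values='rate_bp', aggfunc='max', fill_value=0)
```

add column rate_bp_x5 = loans['rate_bp'] * 5:
     branch  payments  rate_bp client  rate_bp_x5
0     South        25      622    Zoe        3110
1     South        97      491    Zoe        2455
2      Main        67      998    Zoe        4990
3  Downtown        58      352    Gus        1760
4      Main        29      730    Ivy        3650
5     North       115      674    Tom        3370
6  Downtown        84      673    Zoe        3365
7     South        22     1127    Ivy        5635
8      Main        59      829    Eli        4145
9     North       109      309    Gus        1545
filter rows where rate_bp < 730:
     branch  payments  rate_bp client  rate_bp_x5
0     South        25      622    Zoe        3110
1     South        97      491    Zoe        2455
3  Downtown        58      352    Gus        1760
5     North       115      674    Tom        3370
6  Downtown        84      673    Zoe        3365
9     North       109      309    Gus        1545
pivot: rows=client, cols=branch, max(rate_bp):
branch  Downtown  North  South
client                        
Gus          352    309      0
Tom            0    674      0
Zoe          673      0    622
take 2 rows with smallest South:
branch  Downtown  North  South
client                        
Gus          352    309      0
Tom            0    674      0
Reading off the min of column 'Downtown', we get 0.

0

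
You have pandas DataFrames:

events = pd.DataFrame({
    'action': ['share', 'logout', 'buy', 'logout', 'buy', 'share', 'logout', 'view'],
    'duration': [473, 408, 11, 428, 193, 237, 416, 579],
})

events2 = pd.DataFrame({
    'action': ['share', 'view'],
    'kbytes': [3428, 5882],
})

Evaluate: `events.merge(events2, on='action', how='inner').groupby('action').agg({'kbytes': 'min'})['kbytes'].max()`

5882

merge on 'action' (how='inner') → 3 rows:
  action  duration  kbytes
0  share       473    3428
1  share       237    3428
2   view       579    5882
group by action, min of kbytes:
        kbytes
action        
share     3428
view      5882
The max of column 'kbytes' is 5882.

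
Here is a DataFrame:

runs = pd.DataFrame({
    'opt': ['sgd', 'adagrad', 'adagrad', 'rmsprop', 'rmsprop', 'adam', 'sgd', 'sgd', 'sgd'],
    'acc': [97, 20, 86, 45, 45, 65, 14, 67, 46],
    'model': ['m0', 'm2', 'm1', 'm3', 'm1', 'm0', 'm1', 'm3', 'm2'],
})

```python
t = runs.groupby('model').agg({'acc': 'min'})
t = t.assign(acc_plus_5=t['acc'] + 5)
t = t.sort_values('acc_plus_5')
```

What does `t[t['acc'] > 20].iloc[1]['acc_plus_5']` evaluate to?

group by model, min of acc:
       acc
model     
m0      65
m1      14
m2      20
m3      45
add column acc_plus_5 = t['acc'] + 5:
       acc  acc_plus_5
model                 
m0      65          70
m1      14          19
m2      20          25
m3      45          50
sort by acc_plus_5:
       acc  acc_plus_5
model                 
m1      14          19
m2      20          25
m3      45          50
m0      65          70
filter rows where acc > 20:
       acc  acc_plus_5
model                 
m3      45          50
m0      65          70

70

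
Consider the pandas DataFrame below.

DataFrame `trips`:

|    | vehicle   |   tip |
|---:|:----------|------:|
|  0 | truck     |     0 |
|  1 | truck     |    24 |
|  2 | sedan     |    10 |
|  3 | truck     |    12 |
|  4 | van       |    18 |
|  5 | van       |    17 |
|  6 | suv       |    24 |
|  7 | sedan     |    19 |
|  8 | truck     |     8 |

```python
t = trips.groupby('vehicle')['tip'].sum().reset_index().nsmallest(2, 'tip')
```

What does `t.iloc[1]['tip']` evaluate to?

group by vehicle, sum of tip:
vehicle
sedan    29
suv      24
truck    44
van      35
Name: tip, dtype: int64
reset_index():
  vehicle  tip
0   sedan   29
1     suv   24
2   truck   44
3     van   35
take 2 rows with smallest tip:
  vehicle  tip
1     suv   24
0   sedan   29
The value at position 1, column 'tip' is 29.

29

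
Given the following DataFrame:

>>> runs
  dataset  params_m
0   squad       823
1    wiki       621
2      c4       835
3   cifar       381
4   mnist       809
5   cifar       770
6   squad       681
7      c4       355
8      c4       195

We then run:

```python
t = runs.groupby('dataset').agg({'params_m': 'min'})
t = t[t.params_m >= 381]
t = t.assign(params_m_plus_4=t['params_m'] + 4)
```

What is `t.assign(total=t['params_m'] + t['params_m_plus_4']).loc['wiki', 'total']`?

1246

group by dataset, min of params_m:
         params_m
dataset          
c4            195
cifar         381
mnist         809
squad         681
wiki          621
filter rows where params_m >= 381:
         params_m
dataset          
cifar         381
mnist         809
squad         681
wiki          621
add column params_m_plus_4 = t['params_m'] + 4:
         params_m  params_m_plus_4
dataset                           
cifar         381              385
mnist         809              813
squad         681              685
wiki          621              625
add column total = t['params_m'] + t['params_m_plus_4']:
         params_m  params_m_plus_4  total
dataset                                  
cifar         381              385    766
mnist         809              813   1622
squad         681              685   1366
wiki          621              625   1246
Reading off the value at row 'wiki', column 'total', we get 1246.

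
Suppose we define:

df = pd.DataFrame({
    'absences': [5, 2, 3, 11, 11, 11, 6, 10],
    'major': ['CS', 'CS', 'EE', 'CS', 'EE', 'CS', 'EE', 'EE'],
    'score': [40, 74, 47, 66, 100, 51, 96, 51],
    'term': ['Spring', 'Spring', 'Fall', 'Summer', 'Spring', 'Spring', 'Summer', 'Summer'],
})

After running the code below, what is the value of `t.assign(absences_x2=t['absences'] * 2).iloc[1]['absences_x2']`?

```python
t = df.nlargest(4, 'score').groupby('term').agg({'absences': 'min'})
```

take 4 rows with largest score:
   absences major  score    term
4        11    EE    100  Spring
6         6    EE     96  Summer
1         2    CS     74  Spring
3        11    CS     66  Summer
group by term, min of absences:
        absences
term            
Spring         2
Summer         6
add column absences_x2 = t['absences'] * 2:
        absences  absences_x2
term                         
Spring         2            4
Summer         6           12
Finally, value at position 1, column 'absences_x2' = 12.

12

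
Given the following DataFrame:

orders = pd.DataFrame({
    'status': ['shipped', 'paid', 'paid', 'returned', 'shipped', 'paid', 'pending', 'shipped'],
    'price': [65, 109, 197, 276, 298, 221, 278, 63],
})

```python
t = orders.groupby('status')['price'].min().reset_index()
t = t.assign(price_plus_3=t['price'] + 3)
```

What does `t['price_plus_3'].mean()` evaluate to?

group by status, min of price:
status
paid        109
pending     278
returned    276
shipped      63
Name: price, dtype: int64
reset_index():
     status  price
0      paid    109
1   pending    278
2  returned    276
3   shipped     63
add column price_plus_3 = t['price'] + 3:
     status  price  price_plus_3
0      paid    109           112
1   pending    278           281
2  returned    276           279
3   shipped     63            66
mean of column 'price_plus_3' → 184.5

184.5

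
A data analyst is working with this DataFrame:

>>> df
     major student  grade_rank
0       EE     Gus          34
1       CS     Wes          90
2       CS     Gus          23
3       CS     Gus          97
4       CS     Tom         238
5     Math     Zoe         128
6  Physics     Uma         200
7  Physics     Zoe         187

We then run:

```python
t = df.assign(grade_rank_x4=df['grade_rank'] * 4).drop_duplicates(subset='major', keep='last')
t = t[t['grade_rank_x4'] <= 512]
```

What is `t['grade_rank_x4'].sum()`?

648

add column grade_rank_x4 = df['grade_rank'] * 4:
     major student  grade_rank  grade_rank_x4
0       EE     Gus          34            136
1       CS     Wes          90            360
2       CS     Gus          23             92
3       CS     Gus          97            388
4       CS     Tom         238            952
5     Math     Zoe         128            512
6  Physics     Uma         200            800
7  Physics     Zoe         187            748
drop duplicate major (keep=last):
     major student  grade_rank  grade_rank_x4
0       EE     Gus          34            136
4       CS     Tom         238            952
5     Math     Zoe         128            512
7  Physics     Zoe         187            748
filter rows where grade_rank_x4 <= 512:
  major student  grade_rank  grade_rank_x4
0    EE     Gus          34            136
5  Math     Zoe         128            512
Then the sum of column 'grade_rank_x4': 648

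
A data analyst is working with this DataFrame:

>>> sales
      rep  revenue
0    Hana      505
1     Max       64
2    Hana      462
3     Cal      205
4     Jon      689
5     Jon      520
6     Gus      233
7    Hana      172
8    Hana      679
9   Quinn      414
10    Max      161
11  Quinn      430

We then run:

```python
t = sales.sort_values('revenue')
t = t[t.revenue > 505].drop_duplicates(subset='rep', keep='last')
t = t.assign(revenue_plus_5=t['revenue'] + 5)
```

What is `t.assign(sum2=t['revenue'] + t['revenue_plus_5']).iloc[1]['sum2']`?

sort by revenue:
      rep  revenue
1     Max       64
10    Max      161
7    Hana      172
3     Cal      205
6     Gus      233
9   Quinn      414
11  Quinn      430
2    Hana      462
0    Hana      505
5     Jon      520
8    Hana      679
4     Jon      689
filter rows where revenue > 505:
    rep  revenue
5   Jon      520
8  Hana      679
4   Jon      689
drop duplicate rep (keep=last):
    rep  revenue
8  Hana      679
4   Jon      689
add column revenue_plus_5 = t['revenue'] + 5:
    rep  revenue  revenue_plus_5
8  Hana      679             684
4   Jon      689             694
add column sum2 = t['revenue'] + t['revenue_plus_5']:
    rep  revenue  revenue_plus_5  sum2
8  Hana      679             684  1363
4   Jon      689             694  1383
Hence 1383.

1383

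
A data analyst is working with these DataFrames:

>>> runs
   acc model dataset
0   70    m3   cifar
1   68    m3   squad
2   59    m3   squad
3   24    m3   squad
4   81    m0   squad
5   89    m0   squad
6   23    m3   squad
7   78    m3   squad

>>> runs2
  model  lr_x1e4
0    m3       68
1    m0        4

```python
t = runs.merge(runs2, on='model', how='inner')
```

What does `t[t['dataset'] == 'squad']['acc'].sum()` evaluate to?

merge on 'model' (how='inner') → 8 rows:
   acc model dataset  lr_x1e4
0   70    m3   cifar       68
1   68    m3   squad       68
2   59    m3   squad       68
3   24    m3   squad       68
4   81    m0   squad        4
5   89    m0   squad        4
6   23    m3   squad       68
7   78    m3   squad       68
filter rows where dataset == 'squad':
   acc model dataset  lr_x1e4
1   68    m3   squad       68
2   59    m3   squad       68
3   24    m3   squad       68
4   81    m0   squad        4
5   89    m0   squad        4
6   23    m3   squad       68
7   78    m3   squad       68
Reading off the sum of column 'acc', we get 422.

422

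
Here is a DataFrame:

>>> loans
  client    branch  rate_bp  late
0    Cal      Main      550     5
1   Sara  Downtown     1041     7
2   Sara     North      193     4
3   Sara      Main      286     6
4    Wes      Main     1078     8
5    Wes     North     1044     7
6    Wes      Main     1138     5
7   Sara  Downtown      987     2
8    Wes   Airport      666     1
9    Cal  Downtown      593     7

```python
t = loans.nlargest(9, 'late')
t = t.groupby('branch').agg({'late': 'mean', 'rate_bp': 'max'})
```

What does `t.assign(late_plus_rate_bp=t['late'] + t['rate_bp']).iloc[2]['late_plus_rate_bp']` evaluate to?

take 9 rows with largest late:
  client    branch  rate_bp  late
4    Wes      Main     1078     8
1   Sara  Downtown     1041     7
5    Wes     North     1044     7
9    Cal  Downtown      593     7
3   Sara      Main      286     6
0    Cal      Main      550     5
6    Wes      Main     1138     5
2   Sara     North      193     4
7   Sara  Downtown      987     2
group by branch: mean(late), max(rate_bp):
              late  rate_bp
branch                     
Downtown  5.333333     1041
Main      6.000000     1138
North     5.500000     1044
add column late_plus_rate_bp = t['late'] + t['rate_bp']:
              late  rate_bp  late_plus_rate_bp
branch                                        
Downtown  5.333333     1041        1046.333333
Main      6.000000     1138        1144.000000
North     5.500000     1044        1049.500000
Taking the value at position 2, column 'late_plus_rate_bp' gives 1049.5.

1049.5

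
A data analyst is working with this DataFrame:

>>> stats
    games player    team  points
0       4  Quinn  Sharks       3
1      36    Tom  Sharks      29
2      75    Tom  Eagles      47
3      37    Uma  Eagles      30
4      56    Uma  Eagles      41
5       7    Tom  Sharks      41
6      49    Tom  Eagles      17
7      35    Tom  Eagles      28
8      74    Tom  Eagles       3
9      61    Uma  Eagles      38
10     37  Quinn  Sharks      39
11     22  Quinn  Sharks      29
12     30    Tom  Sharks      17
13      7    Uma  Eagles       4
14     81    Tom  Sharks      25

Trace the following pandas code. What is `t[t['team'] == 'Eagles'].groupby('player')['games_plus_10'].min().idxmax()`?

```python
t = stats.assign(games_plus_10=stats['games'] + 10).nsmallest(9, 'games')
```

Tom

add column games_plus_10 = stats['games'] + 10:
    games player    team  points  games_plus_10
0       4  Quinn  Sharks       3             14
1      36    Tom  Sharks      29             46
2      75    Tom  Eagles      47             85
3      37    Uma  Eagles      30             47
4      56    Uma  Eagles      41             66
5       7    Tom  Sharks      41             17
6      49    Tom  Eagles      17             59
7      35    Tom  Eagles      28             45
8      74    Tom  Eagles       3             84
9      61    Uma  Eagles      38             71
10     37  Quinn  Sharks      39             47
11     22  Quinn  Sharks      29             32
12     30    Tom  Sharks      17             40
13      7    Uma  Eagles       4             17
14     81    Tom  Sharks      25             91
take 9 rows with smallest games:
    games player    team  points  games_plus_10
0       4  Quinn  Sharks       3             14
5       7    Tom  Sharks      41             17
13      7    Uma  Eagles       4             17
11     22  Quinn  Sharks      29             32
12     30    Tom  Sharks      17             40
7      35    Tom  Eagles      28             45
1      36    Tom  Sharks      29             46
3      37    Uma  Eagles      30             47
10     37  Quinn  Sharks      39             47
filter rows where team == 'Eagles':
    games player    team  points  games_plus_10
13      7    Uma  Eagles       4             17
7      35    Tom  Eagles      28             45
3      37    Uma  Eagles      30             47
group by player, min of games_plus_10:
player
Tom    45
Uma    17
Name: games_plus_10, dtype: int64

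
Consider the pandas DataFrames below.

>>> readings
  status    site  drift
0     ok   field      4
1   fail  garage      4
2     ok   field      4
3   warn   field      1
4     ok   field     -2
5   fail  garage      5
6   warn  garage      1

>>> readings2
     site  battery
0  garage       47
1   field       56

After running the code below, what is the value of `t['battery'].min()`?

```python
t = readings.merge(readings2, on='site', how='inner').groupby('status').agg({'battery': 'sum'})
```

merge on 'site' (how='inner') → 7 rows:
  status    site  drift  battery
0     ok   field      4       56
1   fail  garage      4       47
2     ok   field      4       56
3   warn   field      1       56
4     ok   field     -2       56
5   fail  garage      5       47
6   warn  garage      1       47
group by status, sum of battery:
        battery
status         
fail         94
ok          168
warn        103
Finally, min of column 'battery' = 94.

94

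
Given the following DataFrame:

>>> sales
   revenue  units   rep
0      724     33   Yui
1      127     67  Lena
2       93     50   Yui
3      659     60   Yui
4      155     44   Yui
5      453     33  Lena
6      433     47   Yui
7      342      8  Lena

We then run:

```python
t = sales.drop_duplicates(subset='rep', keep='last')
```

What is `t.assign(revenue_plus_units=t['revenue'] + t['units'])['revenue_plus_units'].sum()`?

830

drop duplicate rep (keep=last):
   revenue  units   rep
6      433     47   Yui
7      342      8  Lena
add column revenue_plus_units = t['revenue'] + t['units']:
   revenue  units   rep  revenue_plus_units
6      433     47   Yui                 480
7      342      8  Lena                 350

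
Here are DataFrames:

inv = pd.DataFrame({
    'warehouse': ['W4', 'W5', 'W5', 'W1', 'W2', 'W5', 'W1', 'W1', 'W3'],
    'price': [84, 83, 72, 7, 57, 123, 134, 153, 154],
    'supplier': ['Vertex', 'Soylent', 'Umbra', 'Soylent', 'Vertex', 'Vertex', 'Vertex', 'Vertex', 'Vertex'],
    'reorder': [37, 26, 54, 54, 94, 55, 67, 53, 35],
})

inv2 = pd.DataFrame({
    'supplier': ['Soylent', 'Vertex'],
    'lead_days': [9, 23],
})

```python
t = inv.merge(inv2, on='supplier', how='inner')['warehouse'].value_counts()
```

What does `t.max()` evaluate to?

3

merge on 'supplier' (how='inner') → 8 rows:
  warehouse  price supplier  reorder  lead_days
0        W4     84   Vertex       37         23
1        W5     83  Soylent       26          9
2        W1      7  Soylent       54          9
3        W2     57   Vertex       94         23
4        W5    123   Vertex       55         23
5        W1    134   Vertex       67         23
6        W1    153   Vertex       53         23
7        W3    154   Vertex       35         23
value_counts of warehouse:
warehouse
W1    3
W5    2
W4    1
W2    1
W3    1
Name: count, dtype: int64
Taking the max of the resulting series gives 3.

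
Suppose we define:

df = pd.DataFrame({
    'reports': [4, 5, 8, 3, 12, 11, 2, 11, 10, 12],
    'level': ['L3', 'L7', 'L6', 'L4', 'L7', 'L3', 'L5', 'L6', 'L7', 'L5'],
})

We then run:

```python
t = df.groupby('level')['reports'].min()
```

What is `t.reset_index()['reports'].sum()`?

22

group by level, min of reports:
level
L3    4
L4    3
L5    2
L6    8
L7    5
Name: reports, dtype: int64
reset_index():
  level  reports
0    L3        4
1    L4        3
2    L5        2
3    L6        8
4    L7        5
Hence 22.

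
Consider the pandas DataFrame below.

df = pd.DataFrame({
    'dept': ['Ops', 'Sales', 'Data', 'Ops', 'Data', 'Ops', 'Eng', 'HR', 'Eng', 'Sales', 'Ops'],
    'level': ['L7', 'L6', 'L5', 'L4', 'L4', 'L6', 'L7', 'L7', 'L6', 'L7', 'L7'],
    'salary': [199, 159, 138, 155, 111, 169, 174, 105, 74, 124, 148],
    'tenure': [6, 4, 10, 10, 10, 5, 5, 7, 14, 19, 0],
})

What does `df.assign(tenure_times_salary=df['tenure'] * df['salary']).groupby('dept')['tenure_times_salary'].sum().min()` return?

735

add column tenure_times_salary = df['tenure'] * df['salary']:
     dept level  salary  tenure  tenure_times_salary
0     Ops    L7     199       6                 1194
1   Sales    L6     159       4                  636
2    Data    L5     138      10                 1380
3     Ops    L4     155      10                 1550
4    Data    L4     111      10                 1110
5     Ops    L6     169       5                  845
6     Eng    L7     174       5                  870
7      HR    L7     105       7                  735
8     Eng    L6      74      14                 1036
9   Sales    L7     124      19                 2356
10    Ops    L7     148       0                    0
group by dept, sum of tenure_times_salary:
dept
Data     2490
Eng      1906
HR        735
Ops      3589
Sales    2992
Name: tenure_times_salary, dtype: int64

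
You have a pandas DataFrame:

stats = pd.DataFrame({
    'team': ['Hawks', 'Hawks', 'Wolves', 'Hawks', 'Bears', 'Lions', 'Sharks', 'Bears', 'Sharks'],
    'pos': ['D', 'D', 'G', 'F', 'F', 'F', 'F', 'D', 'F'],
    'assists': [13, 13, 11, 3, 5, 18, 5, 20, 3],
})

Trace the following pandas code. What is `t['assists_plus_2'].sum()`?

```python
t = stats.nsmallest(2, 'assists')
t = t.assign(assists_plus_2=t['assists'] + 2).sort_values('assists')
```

take 2 rows with smallest assists:
     team pos  assists
3   Hawks   F        3
8  Sharks   F        3
add column assists_plus_2 = t['assists'] + 2:
     team pos  assists  assists_plus_2
3   Hawks   F        3               5
8  Sharks   F        3               5
sort by assists:
     team pos  assists  assists_plus_2
3   Hawks   F        3               5
8  Sharks   F        3               5

10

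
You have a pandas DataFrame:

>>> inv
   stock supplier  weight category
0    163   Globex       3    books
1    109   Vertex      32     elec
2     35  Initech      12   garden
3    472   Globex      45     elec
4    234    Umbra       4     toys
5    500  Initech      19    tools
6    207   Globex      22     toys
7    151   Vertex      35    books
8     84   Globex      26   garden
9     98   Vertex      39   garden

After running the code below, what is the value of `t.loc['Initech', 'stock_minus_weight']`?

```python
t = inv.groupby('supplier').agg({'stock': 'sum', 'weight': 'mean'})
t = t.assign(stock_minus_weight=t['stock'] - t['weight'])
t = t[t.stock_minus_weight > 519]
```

519.5

group by supplier: sum(stock), mean(weight):
          stock     weight
supplier                  
Globex      926  24.000000
Initech     535  15.500000
Umbra       234   4.000000
Vertex      358  35.333333
add column stock_minus_weight = t['stock'] - t['weight']:
          stock     weight  stock_minus_weight
supplier                                      
Globex      926  24.000000          902.000000
Initech     535  15.500000          519.500000
Umbra       234   4.000000          230.000000
Vertex      358  35.333333          322.666667
filter rows where stock_minus_weight > 519:
          stock  weight  stock_minus_weight
supplier                                   
Globex      926    24.0               902.0
Initech     535    15.5               519.5
Reading off the value at row 'Initech', column 'stock_minus_weight', we get 519.5.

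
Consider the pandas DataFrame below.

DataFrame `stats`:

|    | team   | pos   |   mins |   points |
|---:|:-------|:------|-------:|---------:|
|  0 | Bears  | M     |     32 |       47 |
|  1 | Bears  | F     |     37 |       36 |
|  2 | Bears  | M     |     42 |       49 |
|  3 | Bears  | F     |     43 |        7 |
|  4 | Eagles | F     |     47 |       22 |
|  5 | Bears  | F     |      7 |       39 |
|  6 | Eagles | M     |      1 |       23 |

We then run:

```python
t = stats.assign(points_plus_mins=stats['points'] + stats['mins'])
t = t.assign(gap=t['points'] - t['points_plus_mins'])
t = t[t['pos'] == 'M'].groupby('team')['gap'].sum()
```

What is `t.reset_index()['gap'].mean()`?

add column points_plus_mins = stats['points'] + stats['mins']:
     team pos  mins  points  points_plus_mins
0   Bears   M    32      47                79
1   Bears   F    37      36                73
2   Bears   M    42      49                91
3   Bears   F    43       7                50
4  Eagles   F    47      22                69
5   Bears   F     7      39                46
6  Eagles   M     1      23                24
add column gap = t['points'] - t['points_plus_mins']:
     team pos  mins  points  points_plus_mins  gap
0   Bears   M    32      47                79  -32
1   Bears   F    37      36                73  -37
2   Bears   M    42      49                91  -42
3   Bears   F    43       7                50  -43
4  Eagles   F    47      22                69  -47
5   Bears   F     7      39                46   -7
6  Eagles   M     1      23                24   -1
filter rows where pos == 'M':
     team pos  mins  points  points_plus_mins  gap
0   Bears   M    32      47                79  -32
2   Bears   M    42      49                91  -42
6  Eagles   M     1      23                24   -1
group by team, sum of gap:
team
Bears    -74
Eagles    -1
Name: gap, dtype: int64
reset_index():
     team  gap
0   Bears  -74
1  Eagles   -1

-37.5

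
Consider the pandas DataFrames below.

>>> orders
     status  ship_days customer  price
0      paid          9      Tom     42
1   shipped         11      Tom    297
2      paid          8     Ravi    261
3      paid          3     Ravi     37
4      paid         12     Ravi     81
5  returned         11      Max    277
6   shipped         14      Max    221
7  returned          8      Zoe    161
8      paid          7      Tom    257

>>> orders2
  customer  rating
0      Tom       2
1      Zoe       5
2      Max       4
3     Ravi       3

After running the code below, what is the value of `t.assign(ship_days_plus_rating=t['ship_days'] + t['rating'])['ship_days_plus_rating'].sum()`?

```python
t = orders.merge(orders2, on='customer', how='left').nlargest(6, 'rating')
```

78

merge on 'customer' (how='left') → 9 rows:
     status  ship_days customer  price  rating
0      paid          9      Tom     42       2
1   shipped         11      Tom    297       2
2      paid          8     Ravi    261       3
3      paid          3     Ravi     37       3
4      paid         12     Ravi     81       3
5  returned         11      Max    277       4
6   shipped         14      Max    221       4
7  returned          8      Zoe    161       5
8      paid          7      Tom    257       2
take 6 rows with largest rating:
     status  ship_days customer  price  rating
7  returned          8      Zoe    161       5
5  returned         11      Max    277       4
6   shipped         14      Max    221       4
2      paid          8     Ravi    261       3
3      paid          3     Ravi     37       3
4      paid         12     Ravi     81       3
add column ship_days_plus_rating = t['ship_days'] + t['rating']:
     status  ship_days customer  price  rating  ship_days_plus_rating
7  returned          8      Zoe    161       5                     13
5  returned         11      Max    277       4                     15
6   shipped         14      Max    221       4                     18
2      paid          8     Ravi    261       3                     11
3      paid          3     Ravi     37       3                      6
4      paid         12     Ravi     81       3                     15
So sum() = 78.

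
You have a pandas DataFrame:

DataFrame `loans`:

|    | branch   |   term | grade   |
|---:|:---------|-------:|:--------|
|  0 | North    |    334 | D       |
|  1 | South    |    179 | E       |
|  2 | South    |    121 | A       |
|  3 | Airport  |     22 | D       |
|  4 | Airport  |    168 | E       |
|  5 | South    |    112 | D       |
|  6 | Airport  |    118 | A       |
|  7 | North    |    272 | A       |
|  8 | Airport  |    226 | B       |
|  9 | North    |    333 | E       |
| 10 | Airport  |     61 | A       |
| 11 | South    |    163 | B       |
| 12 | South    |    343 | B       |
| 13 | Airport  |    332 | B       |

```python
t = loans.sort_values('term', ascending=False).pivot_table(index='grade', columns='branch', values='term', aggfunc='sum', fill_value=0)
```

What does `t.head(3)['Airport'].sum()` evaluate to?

759

sort by term descending:
     branch  term grade
12    South   343     B
0     North   334     D
9     North   333     E
13  Airport   332     B
7     North   272     A
8   Airport   226     B
1     South   179     E
4   Airport   168     E
11    South   163     B
2     South   121     A
6   Airport   118     A
5     South   112     D
10  Airport    61     A
3   Airport    22     D
pivot: rows=grade, cols=branch, sum(term):
branch  Airport  North  South
grade                        
A           179    272    121
B           558      0    506
D            22    334    112
E           168    333    179
take first 3 rows:
branch  Airport  North  South
grade                        
A           179    272    121
B           558      0    506
D            22    334    112
sum of column 'Airport' → 759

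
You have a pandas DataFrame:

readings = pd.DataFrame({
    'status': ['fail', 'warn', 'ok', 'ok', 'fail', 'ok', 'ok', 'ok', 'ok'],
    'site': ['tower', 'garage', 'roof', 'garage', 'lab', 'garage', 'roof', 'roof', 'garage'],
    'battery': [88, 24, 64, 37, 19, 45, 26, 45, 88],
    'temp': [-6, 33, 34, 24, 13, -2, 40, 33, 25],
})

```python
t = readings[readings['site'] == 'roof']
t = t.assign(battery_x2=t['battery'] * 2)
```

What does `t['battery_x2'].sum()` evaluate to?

filter rows where site == 'roof':
  status  site  battery  temp
2     ok  roof       64    34
6     ok  roof       26    40
7     ok  roof       45    33
add column battery_x2 = t['battery'] * 2:
  status  site  battery  temp  battery_x2
2     ok  roof       64    34         128
6     ok  roof       26    40          52
7     ok  roof       45    33          90
Taking the sum of column 'battery_x2' gives 270.

270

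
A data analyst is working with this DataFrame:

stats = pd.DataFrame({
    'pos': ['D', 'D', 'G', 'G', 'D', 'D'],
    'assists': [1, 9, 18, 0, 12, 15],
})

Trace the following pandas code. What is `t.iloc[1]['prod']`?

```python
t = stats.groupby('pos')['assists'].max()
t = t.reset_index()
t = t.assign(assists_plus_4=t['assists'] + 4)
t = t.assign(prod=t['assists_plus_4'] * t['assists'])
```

396

group by pos, max of assists:
pos
D    15
G    18
Name: assists, dtype: int64
reset_index():
  pos  assists
0   D       15
1   G       18
add column assists_plus_4 = t['assists'] + 4:
  pos  assists  assists_plus_4
0   D       15              19
1   G       18              22
add column prod = t['assists_plus_4'] * t['assists']:
  pos  assists  assists_plus_4  prod
0   D       15              19   285
1   G       18              22   396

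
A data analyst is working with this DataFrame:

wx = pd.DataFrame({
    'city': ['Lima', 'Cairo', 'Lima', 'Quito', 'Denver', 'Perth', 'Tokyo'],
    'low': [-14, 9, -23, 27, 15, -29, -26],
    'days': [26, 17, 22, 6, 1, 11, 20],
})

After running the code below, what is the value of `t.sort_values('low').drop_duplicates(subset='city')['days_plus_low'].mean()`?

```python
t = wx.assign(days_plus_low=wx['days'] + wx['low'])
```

8.33333333333

add column days_plus_low = wx['days'] + wx['low']:
     city  low  days  days_plus_low
0    Lima  -14    26             12
1   Cairo    9    17             26
2    Lima  -23    22             -1
3   Quito   27     6             33
4  Denver   15     1             16
5   Perth  -29    11            -18
6   Tokyo  -26    20             -6
sort by low:
     city  low  days  days_plus_low
5   Perth  -29    11            -18
6   Tokyo  -26    20             -6
2    Lima  -23    22             -1
0    Lima  -14    26             12
1   Cairo    9    17             26
4  Denver   15     1             16
3   Quito   27     6             33
drop duplicate city (keep=first):
     city  low  days  days_plus_low
5   Perth  -29    11            -18
6   Tokyo  -26    20             -6
2    Lima  -23    22             -1
1   Cairo    9    17             26
4  Denver   15     1             16
3   Quito   27     6             33
Taking the mean of column 'days_plus_low' gives 8.33333333333.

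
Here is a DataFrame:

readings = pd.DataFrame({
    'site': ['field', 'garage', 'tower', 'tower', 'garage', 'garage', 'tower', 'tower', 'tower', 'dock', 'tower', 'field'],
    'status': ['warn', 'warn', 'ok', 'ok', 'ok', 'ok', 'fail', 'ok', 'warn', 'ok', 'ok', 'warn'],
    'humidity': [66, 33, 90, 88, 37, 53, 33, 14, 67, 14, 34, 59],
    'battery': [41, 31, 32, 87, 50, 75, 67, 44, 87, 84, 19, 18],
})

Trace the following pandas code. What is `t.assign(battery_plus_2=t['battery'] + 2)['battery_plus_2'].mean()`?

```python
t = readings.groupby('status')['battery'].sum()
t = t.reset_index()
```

group by status, sum of battery:
status
fail     67
ok      391
warn    177
Name: battery, dtype: int64
reset_index():
  status  battery
0   fail       67
1     ok      391
2   warn      177
add column battery_plus_2 = t['battery'] + 2:
  status  battery  battery_plus_2
0   fail       67              69
1     ok      391             393
2   warn      177             179

213.666666667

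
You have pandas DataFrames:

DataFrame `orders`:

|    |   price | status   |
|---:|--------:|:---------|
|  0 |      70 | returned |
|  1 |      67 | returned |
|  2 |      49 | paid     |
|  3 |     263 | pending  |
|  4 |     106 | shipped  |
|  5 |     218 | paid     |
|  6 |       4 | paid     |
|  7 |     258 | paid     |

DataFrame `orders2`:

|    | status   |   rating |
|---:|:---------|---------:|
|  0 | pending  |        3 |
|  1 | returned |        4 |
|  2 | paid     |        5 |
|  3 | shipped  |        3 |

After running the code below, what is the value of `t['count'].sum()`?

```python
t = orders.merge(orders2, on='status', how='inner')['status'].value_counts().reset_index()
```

8

merge on 'status' (how='inner') → 8 rows:
   price    status  rating
0     70  returned       4
1     67  returned       4
2     49      paid       5
3    263   pending       3
4    106   shipped       3
5    218      paid       5
6      4      paid       5
7    258      paid       5
value_counts of status:
status
paid        4
returned    2
pending     1
shipped     1
Name: count, dtype: int64
reset_index():
     status  count
0      paid      4
1  returned      2
2   pending      1
3   shipped      1
sum of column 'count' → 8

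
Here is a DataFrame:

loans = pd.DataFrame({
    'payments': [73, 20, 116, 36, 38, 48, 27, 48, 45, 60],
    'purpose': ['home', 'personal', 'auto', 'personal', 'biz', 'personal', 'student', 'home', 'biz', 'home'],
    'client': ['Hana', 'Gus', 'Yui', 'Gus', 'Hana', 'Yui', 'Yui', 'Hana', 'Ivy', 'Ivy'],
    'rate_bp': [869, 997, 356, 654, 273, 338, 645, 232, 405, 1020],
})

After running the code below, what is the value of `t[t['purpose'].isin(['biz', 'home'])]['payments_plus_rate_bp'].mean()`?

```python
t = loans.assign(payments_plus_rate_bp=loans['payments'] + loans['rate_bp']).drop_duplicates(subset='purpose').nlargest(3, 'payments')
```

add column payments_plus_rate_bp = loans['payments'] + loans['rate_bp']:
   payments   purpose client  rate_bp  payments_plus_rate_bp
0        73      home   Hana      869                    942
1        20  personal    Gus      997                   1017
2       116      auto    Yui      356                    472
3        36  personal    Gus      654                    690
4        38       biz   Hana      273                    311
5        48  personal    Yui      338                    386
6        27   student    Yui      645                    672
7        48      home   Hana      232                    280
8        45       biz    Ivy      405                    450
9        60      home    Ivy     1020                   1080
drop duplicate purpose (keep=first):
   payments   purpose client  rate_bp  payments_plus_rate_bp
0        73      home   Hana      869                    942
1        20  personal    Gus      997                   1017
2       116      auto    Yui      356                    472
4        38       biz   Hana      273                    311
6        27   student    Yui      645                    672
take 3 rows with largest payments:
   payments purpose client  rate_bp  payments_plus_rate_bp
2       116    auto    Yui      356                    472
0        73    home   Hana      869                    942
4        38     biz   Hana      273                    311
filter rows where purpose in ['biz', 'home']:
   payments purpose client  rate_bp  payments_plus_rate_bp
0        73    home   Hana      869                    942
4        38     biz   Hana      273                    311
So mean() = 626.5.

626.5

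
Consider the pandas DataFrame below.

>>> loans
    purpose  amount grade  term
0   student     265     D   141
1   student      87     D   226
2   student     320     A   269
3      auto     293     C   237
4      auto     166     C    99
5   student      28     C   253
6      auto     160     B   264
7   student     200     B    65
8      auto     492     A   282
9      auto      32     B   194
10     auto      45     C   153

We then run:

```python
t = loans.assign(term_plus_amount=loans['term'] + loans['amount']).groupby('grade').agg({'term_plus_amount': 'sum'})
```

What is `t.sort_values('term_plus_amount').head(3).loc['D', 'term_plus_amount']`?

add column term_plus_amount = loans['term'] + loans['amount']:
    purpose  amount grade  term  term_plus_amount
0   student     265     D   141               406
1   student      87     D   226               313
2   student     320     A   269               589
3      auto     293     C   237               530
4      auto     166     C    99               265
5   student      28     C   253               281
6      auto     160     B   264               424
7   student     200     B    65               265
8      auto     492     A   282               774
9      auto      32     B   194               226
10     auto      45     C   153               198
group by grade, sum of term_plus_amount:
       term_plus_amount
grade                  
A                  1363
B                   915
C                  1274
D                   719
sort by term_plus_amount:
       term_plus_amount
grade                  
D                   719
B                   915
C                  1274
A                  1363
take first 3 rows:
       term_plus_amount
grade                  
D                   719
B                   915
C                  1274
Reading off the value at row 'D', column 'term_plus_amount', we get 719.

719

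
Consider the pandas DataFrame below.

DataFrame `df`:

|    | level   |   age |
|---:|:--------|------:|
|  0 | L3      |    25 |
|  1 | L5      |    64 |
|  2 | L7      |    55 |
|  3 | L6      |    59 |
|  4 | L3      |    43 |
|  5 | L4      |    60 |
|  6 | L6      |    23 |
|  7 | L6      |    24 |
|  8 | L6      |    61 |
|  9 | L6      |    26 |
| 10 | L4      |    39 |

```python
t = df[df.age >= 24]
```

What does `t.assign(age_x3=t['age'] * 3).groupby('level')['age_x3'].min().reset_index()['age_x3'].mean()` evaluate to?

124.2

filter rows where age >= 24:
   level  age
0     L3   25
1     L5   64
2     L7   55
3     L6   59
4     L3   43
5     L4   60
7     L6   24
8     L6   61
9     L6   26
10    L4   39
add column age_x3 = t['age'] * 3:
   level  age  age_x3
0     L3   25      75
1     L5   64     192
2     L7   55     165
3     L6   59     177
4     L3   43     129
5     L4   60     180
7     L6   24      72
8     L6   61     183
9     L6   26      78
10    L4   39     117
group by level, min of age_x3:
level
L3     75
L4    117
L5    192
L6     72
L7    165
Name: age_x3, dtype: int64
reset_index():
  level  age_x3
0    L3      75
1    L4     117
2    L5     192
3    L6      72
4    L7     165
So mean() = 124.2.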